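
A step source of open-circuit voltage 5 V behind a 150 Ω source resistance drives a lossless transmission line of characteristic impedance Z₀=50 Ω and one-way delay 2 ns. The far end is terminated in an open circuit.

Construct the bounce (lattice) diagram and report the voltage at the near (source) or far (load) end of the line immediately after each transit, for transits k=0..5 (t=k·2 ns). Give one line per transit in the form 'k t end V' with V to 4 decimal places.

Γ_L=1.000000, Γ_S=0.500000; launch V₁=5·50/200=1.250000
k=0 src: V=1.2500
k=1 load: inc=1.250000, refl=1.250000·1.000000=1.2500; V=0.000000+1.250000+1.250000=2.5000
k=2 src: inc=1.250000, refl=1.250000·0.500000=0.6250; V=1.250000+1.250000+0.625000=3.1250
k=3 load: inc=0.625000, refl=0.625000·1.000000=0.6250; V=2.500000+0.625000+0.625000=3.7500
k=4 src: inc=0.625000, refl=0.625000·0.500000=0.3125; V=3.125000+0.625000+0.312500=4.0625
k=5 load: inc=0.312500, refl=0.312500·1.000000=0.3125; V=3.750000+0.312500+0.312500=4.3750

0 0 source 1.2500
1 2 load 2.5000
2 4 source 3.1250
3 6 load 3.7500
4 8 source 4.0625
5 10 load 4.3750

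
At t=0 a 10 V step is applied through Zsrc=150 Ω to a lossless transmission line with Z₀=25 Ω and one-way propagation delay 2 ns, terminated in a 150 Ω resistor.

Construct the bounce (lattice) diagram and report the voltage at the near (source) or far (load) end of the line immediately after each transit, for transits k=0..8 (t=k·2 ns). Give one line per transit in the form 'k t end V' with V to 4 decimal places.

0 0 source 1.4286
1 2 load 2.4490
2 4 source 3.1778
3 6 load 3.6985
4 8 source 4.0703
5 10 load 4.3359
6 12 source 4.5257
7 14 load 4.6612
8 16 source 4.7580

Γ_L=0.714286, Γ_S=0.714286; launch V₁=10·25/175=1.428571
k=0 src: V=1.4286
k=1 load: inc=1.428571, refl=1.428571·0.714286=1.0204; V=0.000000+1.428571+1.020408=2.4490
k=2 src: inc=1.020408, refl=1.020408·0.714286=0.7289; V=1.428571+1.020408+0.728863=3.1778
k=3 load: inc=0.728863, refl=0.728863·0.714286=0.5206; V=2.448980+0.728863+0.520616=3.6985
k=4 src: inc=0.520616, refl=0.520616·0.714286=0.3719; V=3.177843+0.520616+0.371869=4.0703
k=5 load: inc=0.371869, refl=0.371869·0.714286=0.2656; V=3.698459+0.371869+0.265621=4.3359
k=6 src: inc=0.265621, refl=0.265621·0.714286=0.1897; V=4.070328+0.265621+0.189729=4.5257
k=7 load: inc=0.189729, refl=0.189729·0.714286=0.1355; V=4.335948+0.189729+0.135521=4.6612
k=8 src: inc=0.135521, refl=0.135521·0.714286=0.0968; V=4.525677+0.135521+0.096801=4.7580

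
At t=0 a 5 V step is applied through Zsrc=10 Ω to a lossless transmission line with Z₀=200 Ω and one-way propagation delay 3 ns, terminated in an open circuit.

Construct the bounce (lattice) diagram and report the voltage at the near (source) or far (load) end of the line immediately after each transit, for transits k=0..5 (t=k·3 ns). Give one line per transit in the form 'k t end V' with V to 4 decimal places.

0 0 source 4.7619
1 3 load 9.5238
2 6 source 5.2154
3 9 load 0.9070
4 12 source 4.8051
5 15 load 8.7032

Γ_L=1.000000, Γ_S=-0.904762; launch V₁=5·200/210=4.761905
k=0 src: V=4.7619
k=1 load: inc=4.761905, refl=4.761905·1.000000=4.7619; V=0.000000+4.761905+4.761905=9.5238
k=2 src: inc=4.761905, refl=4.761905·-0.904762=-4.3084; V=4.761905+4.761905+-4.308390=5.2154
k=3 load: inc=-4.308390, refl=-4.308390·1.000000=-4.3084; V=9.523810+-4.308390+-4.308390=0.9070
k=4 src: inc=-4.308390, refl=-4.308390·-0.904762=3.8981; V=5.215420+-4.308390+3.898067=4.8051
k=5 load: inc=3.898067, refl=3.898067·1.000000=3.8981; V=0.907029+3.898067+3.898067=8.7032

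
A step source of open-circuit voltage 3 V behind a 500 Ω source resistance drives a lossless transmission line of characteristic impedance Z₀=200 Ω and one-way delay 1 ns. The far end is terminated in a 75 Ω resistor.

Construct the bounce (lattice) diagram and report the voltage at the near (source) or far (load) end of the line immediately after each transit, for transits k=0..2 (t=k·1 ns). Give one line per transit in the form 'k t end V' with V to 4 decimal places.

Γ_L=-0.454545, Γ_S=0.428571; launch V₁=3·200/700=0.857143
k=0 src: V=0.8571
k=1 load: inc=0.857143, refl=0.857143·-0.454545=-0.3896; V=0.000000+0.857143+-0.389610=0.4675
k=2 src: inc=-0.389610, refl=-0.389610·0.428571=-0.1670; V=0.857143+-0.389610+-0.166976=0.3006

0 0 source 0.8571
1 1 load 0.4675
2 2 source 0.3006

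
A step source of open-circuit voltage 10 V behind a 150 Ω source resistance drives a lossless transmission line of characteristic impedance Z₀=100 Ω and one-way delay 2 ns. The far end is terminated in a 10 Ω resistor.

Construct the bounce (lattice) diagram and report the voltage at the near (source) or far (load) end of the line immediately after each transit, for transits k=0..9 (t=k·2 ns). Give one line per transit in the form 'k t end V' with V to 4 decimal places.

Γ_L=-0.818182, Γ_S=0.200000; launch V₁=10·100/250=4.000000
k=0 src: V=4.0000
k=1 load: inc=4.000000, refl=4.000000·-0.818182=-3.2727; V=0.000000+4.000000+-3.272727=0.7273
k=2 src: inc=-3.272727, refl=-3.272727·0.200000=-0.6545; V=4.000000+-3.272727+-0.654545=0.0727
k=3 load: inc=-0.654545, refl=-0.654545·-0.818182=0.5355; V=0.727273+-0.654545+0.535537=0.6083
k=4 src: inc=0.535537, refl=0.535537·0.200000=0.1071; V=0.072727+0.535537+0.107107=0.7154
k=5 load: inc=0.107107, refl=0.107107·-0.818182=-0.0876; V=0.608264+0.107107+-0.087633=0.6277
k=6 src: inc=-0.087633, refl=-0.087633·0.200000=-0.0175; V=0.715372+-0.087633+-0.017527=0.6102
k=7 load: inc=-0.017527, refl=-0.017527·-0.818182=0.0143; V=0.627739+-0.017527+0.014340=0.6246
k=8 src: inc=0.014340, refl=0.014340·0.200000=0.0029; V=0.610212+0.014340+0.002868=0.6274
k=9 load: inc=0.002868, refl=0.002868·-0.818182=-0.0023; V=0.624552+0.002868+-0.002347=0.6251

0 0 source 4.0000
1 2 load 0.7273
2 4 source 0.0727
3 6 load 0.6083
4 8 source 0.7154
5 10 load 0.6277
6 12 source 0.6102
7 14 load 0.6246
8 16 source 0.6274
9 18 load 0.6251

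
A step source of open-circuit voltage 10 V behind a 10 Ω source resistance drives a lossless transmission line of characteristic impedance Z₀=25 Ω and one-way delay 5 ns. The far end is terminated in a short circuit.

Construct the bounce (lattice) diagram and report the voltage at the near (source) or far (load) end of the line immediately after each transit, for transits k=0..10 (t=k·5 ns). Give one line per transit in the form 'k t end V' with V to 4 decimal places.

0 0 source 7.1429
1 5 load 0.0000
2 10 source 3.0612
3 15 load 0.0000
4 20 source 1.3120
5 25 load 0.0000
6 30 source 0.5623
7 35 load 0.0000
8 40 source 0.2410
9 45 load 0.0000
10 50 source 0.1033

Γ_L=-1.000000, Γ_S=-0.428571; launch V₁=10·25/35=7.142857
k=0 src: V=7.1429
k=1 load: inc=7.142857, refl=7.142857·-1.000000=-7.1429; V=0.000000+7.142857+-7.142857=0.0000
k=2 src: inc=-7.142857, refl=-7.142857·-0.428571=3.0612; V=7.142857+-7.142857+3.061224=3.0612
k=3 load: inc=3.061224, refl=3.061224·-1.000000=-3.0612; V=0.000000+3.061224+-3.061224=0.0000
k=4 src: inc=-3.061224, refl=-3.061224·-0.428571=1.3120; V=3.061224+-3.061224+1.311953=1.3120
k=5 load: inc=1.311953, refl=1.311953·-1.000000=-1.3120; V=0.000000+1.311953+-1.311953=0.0000
k=6 src: inc=-1.311953, refl=-1.311953·-0.428571=0.5623; V=1.311953+-1.311953+0.562266=0.5623
k=7 load: inc=0.562266, refl=0.562266·-1.000000=-0.5623; V=0.000000+0.562266+-0.562266=0.0000
k=8 src: inc=-0.562266, refl=-0.562266·-0.428571=0.2410; V=0.562266+-0.562266+0.240971=0.2410
k=9 load: inc=0.240971, refl=0.240971·-1.000000=-0.2410; V=0.000000+0.240971+-0.240971=0.0000
k=10 src: inc=-0.240971, refl=-0.240971·-0.428571=0.1033; V=0.240971+-0.240971+0.103273=0.1033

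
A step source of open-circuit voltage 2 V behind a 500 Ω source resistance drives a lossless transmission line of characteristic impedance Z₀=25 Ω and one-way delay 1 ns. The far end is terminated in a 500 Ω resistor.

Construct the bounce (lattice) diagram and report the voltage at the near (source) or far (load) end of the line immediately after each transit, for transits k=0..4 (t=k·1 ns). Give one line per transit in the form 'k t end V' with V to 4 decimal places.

Γ_L=0.904762, Γ_S=0.904762; launch V₁=2·25/525=0.095238
k=0 src: V=0.0952
k=1 load: inc=0.095238, refl=0.095238·0.904762=0.0862; V=0.000000+0.095238+0.086168=0.1814
k=2 src: inc=0.086168, refl=0.086168·0.904762=0.0780; V=0.095238+0.086168+0.077961=0.2594
k=3 load: inc=0.077961, refl=0.077961·0.904762=0.0705; V=0.181406+0.077961+0.070536=0.3299
k=4 src: inc=0.070536, refl=0.070536·0.904762=0.0638; V=0.259367+0.070536+0.063819=0.3937

0 0 source 0.0952
1 1 load 0.1814
2 2 source 0.2594
3 3 load 0.3299
4 4 source 0.3937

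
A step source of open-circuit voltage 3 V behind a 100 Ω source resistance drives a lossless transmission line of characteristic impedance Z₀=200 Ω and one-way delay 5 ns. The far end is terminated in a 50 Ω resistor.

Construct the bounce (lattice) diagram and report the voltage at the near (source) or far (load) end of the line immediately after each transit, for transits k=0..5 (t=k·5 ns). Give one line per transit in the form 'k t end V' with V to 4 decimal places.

Γ_L=-0.600000, Γ_S=-0.333333; launch V₁=3·200/300=2.000000
k=0 src: V=2.0000
k=1 load: inc=2.000000, refl=2.000000·-0.600000=-1.2000; V=0.000000+2.000000+-1.200000=0.8000
k=2 src: inc=-1.200000, refl=-1.200000·-0.333333=0.4000; V=2.000000+-1.200000+0.400000=1.2000
k=3 load: inc=0.400000, refl=0.400000·-0.600000=-0.2400; V=0.800000+0.400000+-0.240000=0.9600
k=4 src: inc=-0.240000, refl=-0.240000·-0.333333=0.0800; V=1.200000+-0.240000+0.080000=1.0400
k=5 load: inc=0.080000, refl=0.080000·-0.600000=-0.0480; V=0.960000+0.080000+-0.048000=0.9920

0 0 source 2.0000
1 5 load 0.8000
2 10 source 1.2000
3 15 load 0.9600
4 20 source 1.0400
5 25 load 0.9920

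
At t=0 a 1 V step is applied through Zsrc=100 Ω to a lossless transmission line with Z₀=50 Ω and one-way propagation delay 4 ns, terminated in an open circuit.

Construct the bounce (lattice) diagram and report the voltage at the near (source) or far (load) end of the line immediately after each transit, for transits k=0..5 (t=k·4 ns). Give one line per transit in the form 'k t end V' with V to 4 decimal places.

Γ_L=1.000000, Γ_S=0.333333; launch V₁=1·50/150=0.333333
k=0 src: V=0.3333
k=1 load: inc=0.333333, refl=0.333333·1.000000=0.3333; V=0.000000+0.333333+0.333333=0.6667
k=2 src: inc=0.333333, refl=0.333333·0.333333=0.1111; V=0.333333+0.333333+0.111111=0.7778
k=3 load: inc=0.111111, refl=0.111111·1.000000=0.1111; V=0.666667+0.111111+0.111111=0.8889
k=4 src: inc=0.111111, refl=0.111111·0.333333=0.0370; V=0.777778+0.111111+0.037037=0.9259
k=5 load: inc=0.037037, refl=0.037037·1.000000=0.0370; V=0.888889+0.037037+0.037037=0.9630

0 0 source 0.3333
1 4 load 0.6667
2 8 source 0.7778
3 12 load 0.8889
4 16 source 0.9259
5 20 load 0.9630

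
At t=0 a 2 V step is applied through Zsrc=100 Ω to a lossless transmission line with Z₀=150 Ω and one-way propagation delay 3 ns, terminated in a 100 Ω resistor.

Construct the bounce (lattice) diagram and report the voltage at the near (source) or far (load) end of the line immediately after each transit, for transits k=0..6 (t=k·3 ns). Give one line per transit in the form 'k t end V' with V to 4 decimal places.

0 0 source 1.2000
1 3 load 0.9600
2 6 source 1.0080
3 9 load 0.9984
4 12 source 1.0003
5 15 load 0.9999
6 18 source 1.0000

Γ_L=-0.200000, Γ_S=-0.200000; launch V₁=2·150/250=1.200000
k=0 src: V=1.2000
k=1 load: inc=1.200000, refl=1.200000·-0.200000=-0.2400; V=0.000000+1.200000+-0.240000=0.9600
k=2 src: inc=-0.240000, refl=-0.240000·-0.200000=0.0480; V=1.200000+-0.240000+0.048000=1.0080
k=3 load: inc=0.048000, refl=0.048000·-0.200000=-0.0096; V=0.960000+0.048000+-0.009600=0.9984
k=4 src: inc=-0.009600, refl=-0.009600·-0.200000=0.0019; V=1.008000+-0.009600+0.001920=1.0003
k=5 load: inc=0.001920, refl=0.001920·-0.200000=-0.0004; V=0.998400+0.001920+-0.000384=0.9999
k=6 src: inc=-0.000384, refl=-0.000384·-0.200000=0.0001; V=1.000320+-0.000384+0.000077=1.0000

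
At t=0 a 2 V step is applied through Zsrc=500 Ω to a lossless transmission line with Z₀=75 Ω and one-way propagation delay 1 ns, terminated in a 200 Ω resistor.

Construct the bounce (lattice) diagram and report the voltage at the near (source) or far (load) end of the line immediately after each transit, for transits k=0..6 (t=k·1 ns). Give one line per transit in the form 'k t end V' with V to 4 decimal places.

0 0 source 0.2609
1 1 load 0.3794
2 2 source 0.4671
3 3 load 0.5069
4 4 source 0.5364
5 5 load 0.5498
6 6 source 0.5597

Γ_L=0.454545, Γ_S=0.739130; launch V₁=2·75/575=0.260870
k=0 src: V=0.2609
k=1 load: inc=0.260870, refl=0.260870·0.454545=0.1186; V=0.000000+0.260870+0.118577=0.3794
k=2 src: inc=0.118577, refl=0.118577·0.739130=0.0876; V=0.260870+0.118577+0.087644=0.4671
k=3 load: inc=0.087644, refl=0.087644·0.454545=0.0398; V=0.379447+0.087644+0.039838=0.5069
k=4 src: inc=0.039838, refl=0.039838·0.739130=0.0294; V=0.467091+0.039838+0.029446=0.5364
k=5 load: inc=0.029446, refl=0.029446·0.454545=0.0134; V=0.506929+0.029446+0.013384=0.5498
k=6 src: inc=0.013384, refl=0.013384·0.739130=0.0099; V=0.536374+0.013384+0.009893=0.5597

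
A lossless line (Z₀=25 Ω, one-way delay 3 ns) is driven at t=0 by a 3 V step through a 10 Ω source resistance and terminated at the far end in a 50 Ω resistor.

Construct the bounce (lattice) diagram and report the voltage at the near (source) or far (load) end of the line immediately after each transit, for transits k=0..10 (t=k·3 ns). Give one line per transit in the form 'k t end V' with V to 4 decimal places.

0 0 source 2.1429
1 3 load 2.8571
2 6 source 2.5510
3 9 load 2.4490
4 12 source 2.4927
5 15 load 2.5073
6 18 source 2.5010
7 21 load 2.4990
8 24 source 2.4999
9 27 load 2.5001
10 30 source 2.5000

Γ_L=0.333333, Γ_S=-0.428571; launch V₁=3·25/35=2.142857
k=0 src: V=2.1429
k=1 load: inc=2.142857, refl=2.142857·0.333333=0.7143; V=0.000000+2.142857+0.714286=2.8571
k=2 src: inc=0.714286, refl=0.714286·-0.428571=-0.3061; V=2.142857+0.714286+-0.306122=2.5510
k=3 load: inc=-0.306122, refl=-0.306122·0.333333=-0.1020; V=2.857143+-0.306122+-0.102041=2.4490
k=4 src: inc=-0.102041, refl=-0.102041·-0.428571=0.0437; V=2.551020+-0.102041+0.043732=2.4927
k=5 load: inc=0.043732, refl=0.043732·0.333333=0.0146; V=2.448980+0.043732+0.014577=2.5073
k=6 src: inc=0.014577, refl=0.014577·-0.428571=-0.0062; V=2.492711+0.014577+-0.006247=2.5010
k=7 load: inc=-0.006247, refl=-0.006247·0.333333=-0.0021; V=2.507289+-0.006247+-0.002082=2.4990
k=8 src: inc=-0.002082, refl=-0.002082·-0.428571=0.0009; V=2.501041+-0.002082+0.000892=2.4999
k=9 load: inc=0.000892, refl=0.000892·0.333333=0.0003; V=2.498959+0.000892+0.000297=2.5001
k=10 src: inc=0.000297, refl=0.000297·-0.428571=-0.0001; V=2.499851+0.000297+-0.000127=2.5000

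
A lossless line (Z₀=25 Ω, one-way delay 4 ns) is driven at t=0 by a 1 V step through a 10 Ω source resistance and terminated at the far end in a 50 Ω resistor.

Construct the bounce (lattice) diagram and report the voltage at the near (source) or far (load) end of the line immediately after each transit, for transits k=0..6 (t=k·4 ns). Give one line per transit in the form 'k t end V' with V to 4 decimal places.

0 0 source 0.7143
1 4 load 0.9524
2 8 source 0.8503
3 12 load 0.8163
4 16 source 0.8309
5 20 load 0.8358
6 24 source 0.8337

Γ_L=0.333333, Γ_S=-0.428571; launch V₁=1·25/35=0.714286
k=0 src: V=0.7143
k=1 load: inc=0.714286, refl=0.714286·0.333333=0.2381; V=0.000000+0.714286+0.238095=0.9524
k=2 src: inc=0.238095, refl=0.238095·-0.428571=-0.1020; V=0.714286+0.238095+-0.102041=0.8503
k=3 load: inc=-0.102041, refl=-0.102041·0.333333=-0.0340; V=0.952381+-0.102041+-0.034014=0.8163
k=4 src: inc=-0.034014, refl=-0.034014·-0.428571=0.0146; V=0.850340+-0.034014+0.014577=0.8309
k=5 load: inc=0.014577, refl=0.014577·0.333333=0.0049; V=0.816327+0.014577+0.004859=0.8358
k=6 src: inc=0.004859, refl=0.004859·-0.428571=-0.0021; V=0.830904+0.004859+-0.002082=0.8337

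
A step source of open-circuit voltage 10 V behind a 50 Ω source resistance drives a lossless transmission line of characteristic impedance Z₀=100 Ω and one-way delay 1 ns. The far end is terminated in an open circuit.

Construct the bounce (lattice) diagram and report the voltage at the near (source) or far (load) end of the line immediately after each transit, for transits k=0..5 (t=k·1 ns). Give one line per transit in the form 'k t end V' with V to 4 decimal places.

0 0 source 6.6667
1 1 load 13.3333
2 2 source 11.1111
3 3 load 8.8889
4 4 source 9.6296
5 5 load 10.3704

Γ_L=1.000000, Γ_S=-0.333333; launch V₁=10·100/150=6.666667
k=0 src: V=6.6667
k=1 load: inc=6.666667, refl=6.666667·1.000000=6.6667; V=0.000000+6.666667+6.666667=13.3333
k=2 src: inc=6.666667, refl=6.666667·-0.333333=-2.2222; V=6.666667+6.666667+-2.222222=11.1111
k=3 load: inc=-2.222222, refl=-2.222222·1.000000=-2.2222; V=13.333333+-2.222222+-2.222222=8.8889
k=4 src: inc=-2.222222, refl=-2.222222·-0.333333=0.7407; V=11.111111+-2.222222+0.740741=9.6296
k=5 load: inc=0.740741, refl=0.740741·1.000000=0.7407; V=8.888889+0.740741+0.740741=10.3704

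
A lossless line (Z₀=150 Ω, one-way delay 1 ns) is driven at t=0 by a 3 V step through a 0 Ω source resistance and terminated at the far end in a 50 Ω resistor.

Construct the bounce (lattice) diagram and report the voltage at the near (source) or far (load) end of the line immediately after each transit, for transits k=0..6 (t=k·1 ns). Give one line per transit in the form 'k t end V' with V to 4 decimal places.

Γ_L=-0.500000, Γ_S=-1.000000; launch V₁=3·150/150=3.000000
k=0 src: V=3.0000
k=1 load: inc=3.000000, refl=3.000000·-0.500000=-1.5000; V=0.000000+3.000000+-1.500000=1.5000
k=2 src: inc=-1.500000, refl=-1.500000·-1.000000=1.5000; V=3.000000+-1.500000+1.500000=3.0000
k=3 load: inc=1.500000, refl=1.500000·-0.500000=-0.7500; V=1.500000+1.500000+-0.750000=2.2500
k=4 src: inc=-0.750000, refl=-0.750000·-1.000000=0.7500; V=3.000000+-0.750000+0.750000=3.0000
k=5 load: inc=0.750000, refl=0.750000·-0.500000=-0.3750; V=2.250000+0.750000+-0.375000=2.6250
k=6 src: inc=-0.375000, refl=-0.375000·-1.000000=0.3750; V=3.000000+-0.375000+0.375000=3.0000

0 0 source 3.0000
1 1 load 1.5000
2 2 source 3.0000
3 3 load 2.2500
4 4 source 3.0000
5 5 load 2.6250
6 6 source 3.0000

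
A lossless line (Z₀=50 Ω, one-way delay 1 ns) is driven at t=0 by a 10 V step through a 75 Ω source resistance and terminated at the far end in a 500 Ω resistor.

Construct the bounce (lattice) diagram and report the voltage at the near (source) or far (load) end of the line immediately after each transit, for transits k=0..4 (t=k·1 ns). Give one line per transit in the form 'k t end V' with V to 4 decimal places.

Γ_L=0.818182, Γ_S=0.200000; launch V₁=10·50/125=4.000000
k=0 src: V=4.0000
k=1 load: inc=4.000000, refl=4.000000·0.818182=3.2727; V=0.000000+4.000000+3.272727=7.2727
k=2 src: inc=3.272727, refl=3.272727·0.200000=0.6545; V=4.000000+3.272727+0.654545=7.9273
k=3 load: inc=0.654545, refl=0.654545·0.818182=0.5355; V=7.272727+0.654545+0.535537=8.4628
k=4 src: inc=0.535537, refl=0.535537·0.200000=0.1071; V=7.927273+0.535537+0.107107=8.5699

0 0 source 4.0000
1 1 load 7.2727
2 2 source 7.9273
3 3 load 8.4628
4 4 source 8.5699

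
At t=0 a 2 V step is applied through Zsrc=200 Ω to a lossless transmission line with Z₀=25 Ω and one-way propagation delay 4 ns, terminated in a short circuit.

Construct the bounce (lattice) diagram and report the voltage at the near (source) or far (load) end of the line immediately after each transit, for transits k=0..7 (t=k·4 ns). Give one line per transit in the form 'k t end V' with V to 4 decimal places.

Γ_L=-1.000000, Γ_S=0.777778; launch V₁=2·25/225=0.222222
k=0 src: V=0.2222
k=1 load: inc=0.222222, refl=0.222222·-1.000000=-0.2222; V=0.000000+0.222222+-0.222222=0.0000
k=2 src: inc=-0.222222, refl=-0.222222·0.777778=-0.1728; V=0.222222+-0.222222+-0.172840=-0.1728
k=3 load: inc=-0.172840, refl=-0.172840·-1.000000=0.1728; V=0.000000+-0.172840+0.172840=0.0000
k=4 src: inc=0.172840, refl=0.172840·0.777778=0.1344; V=-0.172840+0.172840+0.134431=0.1344
k=5 load: inc=0.134431, refl=0.134431·-1.000000=-0.1344; V=0.000000+0.134431+-0.134431=0.0000
k=6 src: inc=-0.134431, refl=-0.134431·0.777778=-0.1046; V=0.134431+-0.134431+-0.104557=-0.1046
k=7 load: inc=-0.104557, refl=-0.104557·-1.000000=0.1046; V=0.000000+-0.104557+0.104557=0.0000

0 0 source 0.2222
1 4 load 0.0000
2 8 source -0.1728
3 12 load 0.0000
4 16 source 0.1344
5 20 load 0.0000
6 24 source -0.1046
7 28 load 0.0000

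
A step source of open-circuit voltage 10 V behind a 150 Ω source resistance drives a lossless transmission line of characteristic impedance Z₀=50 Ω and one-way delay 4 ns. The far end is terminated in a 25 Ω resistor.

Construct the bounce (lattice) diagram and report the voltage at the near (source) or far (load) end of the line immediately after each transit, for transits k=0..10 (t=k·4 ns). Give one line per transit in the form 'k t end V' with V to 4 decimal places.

Γ_L=-0.333333, Γ_S=0.500000; launch V₁=10·50/200=2.500000
k=0 src: V=2.5000
k=1 load: inc=2.500000, refl=2.500000·-0.333333=-0.8333; V=0.000000+2.500000+-0.833333=1.6667
k=2 src: inc=-0.833333, refl=-0.833333·0.500000=-0.4167; V=2.500000+-0.833333+-0.416667=1.2500
k=3 load: inc=-0.416667, refl=-0.416667·-0.333333=0.1389; V=1.666667+-0.416667+0.138889=1.3889
k=4 src: inc=0.138889, refl=0.138889·0.500000=0.0694; V=1.250000+0.138889+0.069444=1.4583
k=5 load: inc=0.069444, refl=0.069444·-0.333333=-0.0231; V=1.388889+0.069444+-0.023148=1.4352
k=6 src: inc=-0.023148, refl=-0.023148·0.500000=-0.0116; V=1.458333+-0.023148+-0.011574=1.4236
k=7 load: inc=-0.011574, refl=-0.011574·-0.333333=0.0039; V=1.435185+-0.011574+0.003858=1.4275
k=8 src: inc=0.003858, refl=0.003858·0.500000=0.0019; V=1.423611+0.003858+0.001929=1.4294
k=9 load: inc=0.001929, refl=0.001929·-0.333333=-0.0006; V=1.427469+0.001929+-0.000643=1.4288
k=10 src: inc=-0.000643, refl=-0.000643·0.500000=-0.0003; V=1.429398+-0.000643+-0.000322=1.4284

0 0 source 2.5000
1 4 load 1.6667
2 8 source 1.2500
3 12 load 1.3889
4 16 source 1.4583
5 20 load 1.4352
6 24 source 1.4236
7 28 load 1.4275
8 32 source 1.4294
9 36 load 1.4288
10 40 source 1.4284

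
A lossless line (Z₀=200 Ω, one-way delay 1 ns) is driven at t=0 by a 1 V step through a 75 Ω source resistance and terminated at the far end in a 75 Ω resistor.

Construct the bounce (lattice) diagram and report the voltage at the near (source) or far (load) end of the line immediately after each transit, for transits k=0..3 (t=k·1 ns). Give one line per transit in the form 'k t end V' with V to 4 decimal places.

0 0 source 0.7273
1 1 load 0.3967
2 2 source 0.5470
3 3 load 0.4787

Γ_L=-0.454545, Γ_S=-0.454545; launch V₁=1·200/275=0.727273
k=0 src: V=0.7273
k=1 load: inc=0.727273, refl=0.727273·-0.454545=-0.3306; V=0.000000+0.727273+-0.330579=0.3967
k=2 src: inc=-0.330579, refl=-0.330579·-0.454545=0.1503; V=0.727273+-0.330579+0.150263=0.5470
k=3 load: inc=0.150263, refl=0.150263·-0.454545=-0.0683; V=0.396694+0.150263+-0.068301=0.4787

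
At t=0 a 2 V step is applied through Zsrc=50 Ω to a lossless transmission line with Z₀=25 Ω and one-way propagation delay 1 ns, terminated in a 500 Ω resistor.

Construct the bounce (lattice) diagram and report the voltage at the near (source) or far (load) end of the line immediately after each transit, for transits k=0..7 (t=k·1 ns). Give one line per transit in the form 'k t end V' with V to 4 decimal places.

0 0 source 0.6667
1 1 load 1.2698
2 2 source 1.4709
3 3 load 1.6528
4 4 source 1.7134
5 5 load 1.7683
6 6 source 1.7866
7 7 load 1.8031

Γ_L=0.904762, Γ_S=0.333333; launch V₁=2·25/75=0.666667
k=0 src: V=0.6667
k=1 load: inc=0.666667, refl=0.666667·0.904762=0.6032; V=0.000000+0.666667+0.603175=1.2698
k=2 src: inc=0.603175, refl=0.603175·0.333333=0.2011; V=0.666667+0.603175+0.201058=1.4709
k=3 load: inc=0.201058, refl=0.201058·0.904762=0.1819; V=1.269841+0.201058+0.181910=1.6528
k=4 src: inc=0.181910, refl=0.181910·0.333333=0.0606; V=1.470899+0.181910+0.060637=1.7134
k=5 load: inc=0.060637, refl=0.060637·0.904762=0.0549; V=1.652809+0.060637+0.054862=1.7683
k=6 src: inc=0.054862, refl=0.054862·0.333333=0.0183; V=1.713446+0.054862+0.018287=1.7866
k=7 load: inc=0.018287, refl=0.018287·0.904762=0.0165; V=1.768308+0.018287+0.016546=1.8031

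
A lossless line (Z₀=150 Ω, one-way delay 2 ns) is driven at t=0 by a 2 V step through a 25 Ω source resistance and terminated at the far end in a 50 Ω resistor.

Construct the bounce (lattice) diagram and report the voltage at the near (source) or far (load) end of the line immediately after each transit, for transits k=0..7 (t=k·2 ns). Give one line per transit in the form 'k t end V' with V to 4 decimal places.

Γ_L=-0.500000, Γ_S=-0.714286; launch V₁=2·150/175=1.714286
k=0 src: V=1.7143
k=1 load: inc=1.714286, refl=1.714286·-0.500000=-0.8571; V=0.000000+1.714286+-0.857143=0.8571
k=2 src: inc=-0.857143, refl=-0.857143·-0.714286=0.6122; V=1.714286+-0.857143+0.612245=1.4694
k=3 load: inc=0.612245, refl=0.612245·-0.500000=-0.3061; V=0.857143+0.612245+-0.306122=1.1633
k=4 src: inc=-0.306122, refl=-0.306122·-0.714286=0.2187; V=1.469388+-0.306122+0.218659=1.3819
k=5 load: inc=0.218659, refl=0.218659·-0.500000=-0.1093; V=1.163265+0.218659+-0.109329=1.2726
k=6 src: inc=-0.109329, refl=-0.109329·-0.714286=0.0781; V=1.381924+-0.109329+0.078092=1.3507
k=7 load: inc=0.078092, refl=0.078092·-0.500000=-0.0390; V=1.272595+0.078092+-0.039046=1.3116

0 0 source 1.7143
1 2 load 0.8571
2 4 source 1.4694
3 6 load 1.1633
4 8 source 1.3819
5 10 load 1.2726
6 12 source 1.3507
7 14 load 1.3116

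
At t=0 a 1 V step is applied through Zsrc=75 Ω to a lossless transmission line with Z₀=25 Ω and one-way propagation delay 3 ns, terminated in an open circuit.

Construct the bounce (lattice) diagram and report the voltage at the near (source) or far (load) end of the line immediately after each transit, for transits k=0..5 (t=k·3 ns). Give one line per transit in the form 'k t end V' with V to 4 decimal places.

Γ_L=1.000000, Γ_S=0.500000; launch V₁=1·25/100=0.250000
k=0 src: V=0.2500
k=1 load: inc=0.250000, refl=0.250000·1.000000=0.2500; V=0.000000+0.250000+0.250000=0.5000
k=2 src: inc=0.250000, refl=0.250000·0.500000=0.1250; V=0.250000+0.250000+0.125000=0.6250
k=3 load: inc=0.125000, refl=0.125000·1.000000=0.1250; V=0.500000+0.125000+0.125000=0.7500
k=4 src: inc=0.125000, refl=0.125000·0.500000=0.0625; V=0.625000+0.125000+0.062500=0.8125
k=5 load: inc=0.062500, refl=0.062500·1.000000=0.0625; V=0.750000+0.062500+0.062500=0.8750

0 0 source 0.2500
1 3 load 0.5000
2 6 source 0.6250
3 9 load 0.7500
4 12 source 0.8125
5 15 load 0.8750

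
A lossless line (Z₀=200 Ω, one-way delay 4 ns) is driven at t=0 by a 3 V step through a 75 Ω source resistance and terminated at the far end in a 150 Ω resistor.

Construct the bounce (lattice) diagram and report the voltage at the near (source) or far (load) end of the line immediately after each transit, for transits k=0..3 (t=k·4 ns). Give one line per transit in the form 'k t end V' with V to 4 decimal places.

Γ_L=-0.142857, Γ_S=-0.454545; launch V₁=3·200/275=2.181818
k=0 src: V=2.1818
k=1 load: inc=2.181818, refl=2.181818·-0.142857=-0.3117; V=0.000000+2.181818+-0.311688=1.8701
k=2 src: inc=-0.311688, refl=-0.311688·-0.454545=0.1417; V=2.181818+-0.311688+0.141677=2.0118
k=3 load: inc=0.141677, refl=0.141677·-0.142857=-0.0202; V=1.870130+0.141677+-0.020240=1.9916

0 0 source 2.1818
1 4 load 1.8701
2 8 source 2.0118
3 12 load 1.9916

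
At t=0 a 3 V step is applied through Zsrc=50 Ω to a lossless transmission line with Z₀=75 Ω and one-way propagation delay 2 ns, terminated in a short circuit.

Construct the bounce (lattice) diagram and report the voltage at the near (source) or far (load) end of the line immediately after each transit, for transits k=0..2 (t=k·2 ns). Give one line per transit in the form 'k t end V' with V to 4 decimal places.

Γ_L=-1.000000, Γ_S=-0.200000; launch V₁=3·75/125=1.800000
k=0 src: V=1.8000
k=1 load: inc=1.800000, refl=1.800000·-1.000000=-1.8000; V=0.000000+1.800000+-1.800000=0.0000
k=2 src: inc=-1.800000, refl=-1.800000·-0.200000=0.3600; V=1.800000+-1.800000+0.360000=0.3600

0 0 source 1.8000
1 2 load 0.0000
2 4 source 0.3600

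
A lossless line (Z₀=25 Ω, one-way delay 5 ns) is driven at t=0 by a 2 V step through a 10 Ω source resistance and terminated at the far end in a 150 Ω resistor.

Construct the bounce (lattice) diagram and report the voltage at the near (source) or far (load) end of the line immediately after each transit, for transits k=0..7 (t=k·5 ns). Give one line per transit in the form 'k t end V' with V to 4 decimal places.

Γ_L=0.714286, Γ_S=-0.428571; launch V₁=2·25/35=1.428571
k=0 src: V=1.4286
k=1 load: inc=1.428571, refl=1.428571·0.714286=1.0204; V=0.000000+1.428571+1.020408=2.4490
k=2 src: inc=1.020408, refl=1.020408·-0.428571=-0.4373; V=1.428571+1.020408+-0.437318=2.0117
k=3 load: inc=-0.437318, refl=-0.437318·0.714286=-0.3124; V=2.448980+-0.437318+-0.312370=1.6993
k=4 src: inc=-0.312370, refl=-0.312370·-0.428571=0.1339; V=2.011662+-0.312370+0.133873=1.8332
k=5 load: inc=0.133873, refl=0.133873·0.714286=0.0956; V=1.699292+0.133873+0.095623=1.9288
k=6 src: inc=0.095623, refl=0.095623·-0.428571=-0.0410; V=1.833165+0.095623+-0.040981=1.8878
k=7 load: inc=-0.040981, refl=-0.040981·0.714286=-0.0293; V=1.928788+-0.040981+-0.029272=1.8585

0 0 source 1.4286
1 5 load 2.4490
2 10 source 2.0117
3 15 load 1.6993
4 20 source 1.8332
5 25 load 1.9288
6 30 source 1.8878
7 35 load 1.8585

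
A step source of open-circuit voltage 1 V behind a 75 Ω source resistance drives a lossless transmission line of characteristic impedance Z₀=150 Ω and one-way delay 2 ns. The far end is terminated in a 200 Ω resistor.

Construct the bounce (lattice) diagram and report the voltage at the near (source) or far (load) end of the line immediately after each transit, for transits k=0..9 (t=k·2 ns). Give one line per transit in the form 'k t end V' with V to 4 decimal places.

0 0 source 0.6667
1 2 load 0.7619
2 4 source 0.7302
3 6 load 0.7256
4 8 source 0.7271
5 10 load 0.7274
6 12 source 0.7273
7 14 load 0.7273
8 16 source 0.7273
9 18 load 0.7273

Γ_L=0.142857, Γ_S=-0.333333; launch V₁=1·150/225=0.666667
k=0 src: V=0.6667
k=1 load: inc=0.666667, refl=0.666667·0.142857=0.0952; V=0.000000+0.666667+0.095238=0.7619
k=2 src: inc=0.095238, refl=0.095238·-0.333333=-0.0317; V=0.666667+0.095238+-0.031746=0.7302
k=3 load: inc=-0.031746, refl=-0.031746·0.142857=-0.0045; V=0.761905+-0.031746+-0.004535=0.7256
k=4 src: inc=-0.004535, refl=-0.004535·-0.333333=0.0015; V=0.730159+-0.004535+0.001512=0.7271
k=5 load: inc=0.001512, refl=0.001512·0.142857=0.0002; V=0.725624+0.001512+0.000216=0.7274
k=6 src: inc=0.000216, refl=0.000216·-0.333333=-0.0001; V=0.727135+0.000216+-0.000072=0.7273
k=7 load: inc=-0.000072, refl=-0.000072·0.142857=-0.0000; V=0.727351+-0.000072+-0.000010=0.7273
k=8 src: inc=-0.000010, refl=-0.000010·-0.333333=0.0000; V=0.727279+-0.000010+0.000003=0.7273
k=9 load: inc=0.000003, refl=0.000003·0.142857=0.0000; V=0.727269+0.000003+0.000000=0.7273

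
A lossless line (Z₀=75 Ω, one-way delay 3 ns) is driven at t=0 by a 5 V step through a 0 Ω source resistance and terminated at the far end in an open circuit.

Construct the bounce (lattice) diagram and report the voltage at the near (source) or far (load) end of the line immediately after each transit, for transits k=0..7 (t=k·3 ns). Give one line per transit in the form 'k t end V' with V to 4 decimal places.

0 0 source 5.0000
1 3 load 10.0000
2 6 source 5.0000
3 9 load 0.0000
4 12 source 5.0000
5 15 load 10.0000
6 18 source 5.0000
7 21 load 0.0000

Γ_L=1.000000, Γ_S=-1.000000; launch V₁=5·75/75=5.000000
k=0 src: V=5.0000
k=1 load: inc=5.000000, refl=5.000000·1.000000=5.0000; V=0.000000+5.000000+5.000000=10.0000
k=2 src: inc=5.000000, refl=5.000000·-1.000000=-5.0000; V=5.000000+5.000000+-5.000000=5.0000
k=3 load: inc=-5.000000, refl=-5.000000·1.000000=-5.0000; V=10.000000+-5.000000+-5.000000=0.0000
k=4 src: inc=-5.000000, refl=-5.000000·-1.000000=5.0000; V=5.000000+-5.000000+5.000000=5.0000
k=5 load: inc=5.000000, refl=5.000000·1.000000=5.0000; V=0.000000+5.000000+5.000000=10.0000
k=6 src: inc=5.000000, refl=5.000000·-1.000000=-5.0000; V=5.000000+5.000000+-5.000000=5.0000
k=7 load: inc=-5.000000, refl=-5.000000·1.000000=-5.0000; V=10.000000+-5.000000+-5.000000=0.0000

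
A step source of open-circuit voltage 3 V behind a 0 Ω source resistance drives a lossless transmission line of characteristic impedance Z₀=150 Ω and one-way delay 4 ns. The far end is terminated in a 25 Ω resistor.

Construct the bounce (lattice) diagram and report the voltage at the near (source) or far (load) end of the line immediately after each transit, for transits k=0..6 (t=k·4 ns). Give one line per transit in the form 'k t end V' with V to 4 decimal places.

Γ_L=-0.714286, Γ_S=-1.000000; launch V₁=3·150/150=3.000000
k=0 src: V=3.0000
k=1 load: inc=3.000000, refl=3.000000·-0.714286=-2.1429; V=0.000000+3.000000+-2.142857=0.8571
k=2 src: inc=-2.142857, refl=-2.142857·-1.000000=2.1429; V=3.000000+-2.142857+2.142857=3.0000
k=3 load: inc=2.142857, refl=2.142857·-0.714286=-1.5306; V=0.857143+2.142857+-1.530612=1.4694
k=4 src: inc=-1.530612, refl=-1.530612·-1.000000=1.5306; V=3.000000+-1.530612+1.530612=3.0000
k=5 load: inc=1.530612, refl=1.530612·-0.714286=-1.0933; V=1.469388+1.530612+-1.093294=1.9067
k=6 src: inc=-1.093294, refl=-1.093294·-1.000000=1.0933; V=3.000000+-1.093294+1.093294=3.0000

0 0 source 3.0000
1 4 load 0.8571
2 8 source 3.0000
3 12 load 1.4694
4 16 source 3.0000
5 20 load 1.9067
6 24 source 3.0000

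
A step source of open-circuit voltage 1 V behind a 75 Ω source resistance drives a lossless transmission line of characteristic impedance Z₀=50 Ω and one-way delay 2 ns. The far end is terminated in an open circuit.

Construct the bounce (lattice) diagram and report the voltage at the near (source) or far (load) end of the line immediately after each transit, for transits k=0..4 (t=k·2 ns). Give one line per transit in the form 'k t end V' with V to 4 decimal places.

Γ_L=1.000000, Γ_S=0.200000; launch V₁=1·50/125=0.400000
k=0 src: V=0.4000
k=1 load: inc=0.400000, refl=0.400000·1.000000=0.4000; V=0.000000+0.400000+0.400000=0.8000
k=2 src: inc=0.400000, refl=0.400000·0.200000=0.0800; V=0.400000+0.400000+0.080000=0.8800
k=3 load: inc=0.080000, refl=0.080000·1.000000=0.0800; V=0.800000+0.080000+0.080000=0.9600
k=4 src: inc=0.080000, refl=0.080000·0.200000=0.0160; V=0.880000+0.080000+0.016000=0.9760

0 0 source 0.4000
1 2 load 0.8000
2 4 source 0.8800
3 6 load 0.9600
4 8 source 0.9760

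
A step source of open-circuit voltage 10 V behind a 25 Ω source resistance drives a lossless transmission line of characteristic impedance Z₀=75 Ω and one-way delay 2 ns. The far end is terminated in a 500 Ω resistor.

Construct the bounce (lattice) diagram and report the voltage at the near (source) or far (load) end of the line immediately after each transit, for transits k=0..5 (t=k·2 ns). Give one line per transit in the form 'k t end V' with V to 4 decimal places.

0 0 source 7.5000
1 2 load 13.0435
2 4 source 10.2717
3 6 load 8.2231
4 8 source 9.2474
5 10 load 10.0045

Γ_L=0.739130, Γ_S=-0.500000; launch V₁=10·75/100=7.500000
k=0 src: V=7.5000
k=1 load: inc=7.500000, refl=7.500000·0.739130=5.5435; V=0.000000+7.500000+5.543478=13.0435
k=2 src: inc=5.543478, refl=5.543478·-0.500000=-2.7717; V=7.500000+5.543478+-2.771739=10.2717
k=3 load: inc=-2.771739, refl=-2.771739·0.739130=-2.0487; V=13.043478+-2.771739+-2.048677=8.2231
k=4 src: inc=-2.048677, refl=-2.048677·-0.500000=1.0243; V=10.271739+-2.048677+1.024338=9.2474
k=5 load: inc=1.024338, refl=1.024338·0.739130=0.7571; V=8.223062+1.024338+0.757120=10.0045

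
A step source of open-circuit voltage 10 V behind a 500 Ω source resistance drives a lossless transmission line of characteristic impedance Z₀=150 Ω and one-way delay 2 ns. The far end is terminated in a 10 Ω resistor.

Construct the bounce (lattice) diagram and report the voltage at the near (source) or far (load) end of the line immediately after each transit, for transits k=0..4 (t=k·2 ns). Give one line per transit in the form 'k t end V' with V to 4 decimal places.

Γ_L=-0.875000, Γ_S=0.538462; launch V₁=10·150/650=2.307692
k=0 src: V=2.3077
k=1 load: inc=2.307692, refl=2.307692·-0.875000=-2.0192; V=0.000000+2.307692+-2.019231=0.2885
k=2 src: inc=-2.019231, refl=-2.019231·0.538462=-1.0873; V=2.307692+-2.019231+-1.087278=-0.7988
k=3 load: inc=-1.087278, refl=-1.087278·-0.875000=0.9514; V=0.288462+-1.087278+0.951368=0.1526
k=4 src: inc=0.951368, refl=0.951368·0.538462=0.5123; V=-0.798817+0.951368+0.512275=0.6648

0 0 source 2.3077
1 2 load 0.2885
2 4 source -0.7988
3 6 load 0.1526
4 8 source 0.6648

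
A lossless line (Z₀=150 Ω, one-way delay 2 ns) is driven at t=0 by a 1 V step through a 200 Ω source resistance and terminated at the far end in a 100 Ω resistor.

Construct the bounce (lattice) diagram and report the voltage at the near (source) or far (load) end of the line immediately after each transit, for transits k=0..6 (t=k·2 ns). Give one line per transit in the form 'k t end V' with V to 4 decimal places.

Γ_L=-0.200000, Γ_S=0.142857; launch V₁=1·150/350=0.428571
k=0 src: V=0.4286
k=1 load: inc=0.428571, refl=0.428571·-0.200000=-0.0857; V=0.000000+0.428571+-0.085714=0.3429
k=2 src: inc=-0.085714, refl=-0.085714·0.142857=-0.0122; V=0.428571+-0.085714+-0.012245=0.3306
k=3 load: inc=-0.012245, refl=-0.012245·-0.200000=0.0024; V=0.342857+-0.012245+0.002449=0.3331
k=4 src: inc=0.002449, refl=0.002449·0.142857=0.0003; V=0.330612+0.002449+0.000350=0.3334
k=5 load: inc=0.000350, refl=0.000350·-0.200000=-0.0001; V=0.333061+0.000350+-0.000070=0.3333
k=6 src: inc=-0.000070, refl=-0.000070·0.142857=-0.0000; V=0.333411+-0.000070+-0.000010=0.3333

0 0 source 0.4286
1 2 load 0.3429
2 4 source 0.3306
3 6 load 0.3331
4 8 source 0.3334
5 10 load 0.3333
6 12 source 0.3333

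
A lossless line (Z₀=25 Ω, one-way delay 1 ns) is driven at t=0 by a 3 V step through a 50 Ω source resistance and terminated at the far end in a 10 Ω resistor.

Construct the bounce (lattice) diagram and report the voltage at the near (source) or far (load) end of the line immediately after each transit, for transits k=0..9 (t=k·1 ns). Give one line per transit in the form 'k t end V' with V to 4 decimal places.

0 0 source 1.0000
1 1 load 0.5714
2 2 source 0.4286
3 3 load 0.4898
4 4 source 0.5102
5 5 load 0.5015
6 6 source 0.4985
7 7 load 0.4998
8 8 source 0.5002
9 9 load 0.5000

Γ_L=-0.428571, Γ_S=0.333333; launch V₁=3·25/75=1.000000
k=0 src: V=1.0000
k=1 load: inc=1.000000, refl=1.000000·-0.428571=-0.4286; V=0.000000+1.000000+-0.428571=0.5714
k=2 src: inc=-0.428571, refl=-0.428571·0.333333=-0.1429; V=1.000000+-0.428571+-0.142857=0.4286
k=3 load: inc=-0.142857, refl=-0.142857·-0.428571=0.0612; V=0.571429+-0.142857+0.061224=0.4898
k=4 src: inc=0.061224, refl=0.061224·0.333333=0.0204; V=0.428571+0.061224+0.020408=0.5102
k=5 load: inc=0.020408, refl=0.020408·-0.428571=-0.0087; V=0.489796+0.020408+-0.008746=0.5015
k=6 src: inc=-0.008746, refl=-0.008746·0.333333=-0.0029; V=0.510204+-0.008746+-0.002915=0.4985
k=7 load: inc=-0.002915, refl=-0.002915·-0.428571=0.0012; V=0.501458+-0.002915+0.001249=0.4998
k=8 src: inc=0.001249, refl=0.001249·0.333333=0.0004; V=0.498542+0.001249+0.000416=0.5002
k=9 load: inc=0.000416, refl=0.000416·-0.428571=-0.0002; V=0.499792+0.000416+-0.000178=0.5000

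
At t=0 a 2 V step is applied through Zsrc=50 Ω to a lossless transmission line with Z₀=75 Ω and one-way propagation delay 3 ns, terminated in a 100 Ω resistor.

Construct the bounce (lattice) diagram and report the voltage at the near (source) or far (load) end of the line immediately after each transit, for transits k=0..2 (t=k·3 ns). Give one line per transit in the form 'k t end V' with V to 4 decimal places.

Γ_L=0.142857, Γ_S=-0.200000; launch V₁=2·75/125=1.200000
k=0 src: V=1.2000
k=1 load: inc=1.200000, refl=1.200000·0.142857=0.1714; V=0.000000+1.200000+0.171429=1.3714
k=2 src: inc=0.171429, refl=0.171429·-0.200000=-0.0343; V=1.200000+0.171429+-0.034286=1.3371

0 0 source 1.2000
1 3 load 1.3714
2 6 source 1.3371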